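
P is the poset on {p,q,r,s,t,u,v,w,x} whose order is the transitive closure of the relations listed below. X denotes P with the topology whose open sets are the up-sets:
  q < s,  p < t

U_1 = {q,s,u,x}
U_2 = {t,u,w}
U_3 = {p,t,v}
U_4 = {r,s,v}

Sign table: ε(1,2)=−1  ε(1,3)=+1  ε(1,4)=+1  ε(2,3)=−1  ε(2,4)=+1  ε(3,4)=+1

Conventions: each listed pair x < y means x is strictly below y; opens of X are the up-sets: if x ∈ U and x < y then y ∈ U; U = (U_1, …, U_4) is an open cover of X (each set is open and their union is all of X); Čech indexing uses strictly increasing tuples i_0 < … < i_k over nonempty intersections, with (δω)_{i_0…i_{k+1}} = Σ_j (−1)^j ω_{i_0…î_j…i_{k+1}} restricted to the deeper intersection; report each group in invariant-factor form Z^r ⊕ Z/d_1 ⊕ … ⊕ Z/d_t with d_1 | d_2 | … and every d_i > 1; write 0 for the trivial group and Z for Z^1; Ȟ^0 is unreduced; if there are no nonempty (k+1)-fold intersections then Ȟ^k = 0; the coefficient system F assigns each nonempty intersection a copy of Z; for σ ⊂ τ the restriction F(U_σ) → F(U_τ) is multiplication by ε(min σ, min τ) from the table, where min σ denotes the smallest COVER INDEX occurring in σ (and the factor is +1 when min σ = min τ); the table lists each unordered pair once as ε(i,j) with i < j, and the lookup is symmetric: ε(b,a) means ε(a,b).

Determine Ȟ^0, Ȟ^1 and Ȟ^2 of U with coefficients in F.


nerve of the cover:
  U12={u} U14={s} U23={t} U34={v}
C dims 4,4; δ0: rk 3, SNF 1^3
Ȟ^0 = (4 − 3) − 0 = 1, so Ȟ^0 ≅ Z
Ȟ^1 = (4 − 0) − 3 = 1, so Ȟ^1 ≅ Z
Ȟ^2 = (0 − 0) − 0 = 0, so Ȟ^2 ≅ 0

Ȟ^0 = Z; Ȟ^1 = Z; Ȟ^2 = 0


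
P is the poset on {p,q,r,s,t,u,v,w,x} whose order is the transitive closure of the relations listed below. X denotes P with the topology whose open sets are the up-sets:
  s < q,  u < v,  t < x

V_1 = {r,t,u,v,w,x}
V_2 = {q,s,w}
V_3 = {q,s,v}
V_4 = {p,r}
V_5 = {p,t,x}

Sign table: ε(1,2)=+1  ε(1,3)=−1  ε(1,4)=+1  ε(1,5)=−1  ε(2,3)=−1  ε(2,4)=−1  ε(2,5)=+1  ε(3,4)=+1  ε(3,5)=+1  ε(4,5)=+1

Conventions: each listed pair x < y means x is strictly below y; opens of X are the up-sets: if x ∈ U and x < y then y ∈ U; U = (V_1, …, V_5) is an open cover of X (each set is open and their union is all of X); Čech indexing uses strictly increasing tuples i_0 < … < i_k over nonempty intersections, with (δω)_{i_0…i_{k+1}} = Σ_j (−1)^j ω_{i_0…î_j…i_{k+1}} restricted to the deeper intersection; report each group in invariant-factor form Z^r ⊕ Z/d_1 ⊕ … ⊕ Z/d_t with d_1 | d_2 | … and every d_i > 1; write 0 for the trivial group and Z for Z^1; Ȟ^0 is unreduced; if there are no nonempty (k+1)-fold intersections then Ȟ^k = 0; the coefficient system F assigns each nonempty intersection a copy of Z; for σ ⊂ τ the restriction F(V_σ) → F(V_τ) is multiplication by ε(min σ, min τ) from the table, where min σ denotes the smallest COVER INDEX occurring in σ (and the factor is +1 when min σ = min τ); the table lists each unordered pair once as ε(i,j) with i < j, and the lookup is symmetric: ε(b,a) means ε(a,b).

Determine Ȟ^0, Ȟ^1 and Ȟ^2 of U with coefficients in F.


Ȟ^0 = 0, Ȟ^1 = Z ⊕ Z/2 and Ȟ^2 = 0

nerve of the cover:
  V12={w} V13={v} V14={r} V15={t,x} V23={q,s} V45={p}
C dims 5,6; δ0: rk 5, SNF 1^4·2
Ȟ^0 = (5 − 5) − 0 = 0, so Ȟ^0 ≅ 0
Ȟ^1 = (6 − 0) − 5 = 1 plus torsion [2], so Ȟ^1 ≅ Z ⊕ Z/2
Ȟ^2 = (0 − 0) − 0 = 0, so Ȟ^2 ≅ 0


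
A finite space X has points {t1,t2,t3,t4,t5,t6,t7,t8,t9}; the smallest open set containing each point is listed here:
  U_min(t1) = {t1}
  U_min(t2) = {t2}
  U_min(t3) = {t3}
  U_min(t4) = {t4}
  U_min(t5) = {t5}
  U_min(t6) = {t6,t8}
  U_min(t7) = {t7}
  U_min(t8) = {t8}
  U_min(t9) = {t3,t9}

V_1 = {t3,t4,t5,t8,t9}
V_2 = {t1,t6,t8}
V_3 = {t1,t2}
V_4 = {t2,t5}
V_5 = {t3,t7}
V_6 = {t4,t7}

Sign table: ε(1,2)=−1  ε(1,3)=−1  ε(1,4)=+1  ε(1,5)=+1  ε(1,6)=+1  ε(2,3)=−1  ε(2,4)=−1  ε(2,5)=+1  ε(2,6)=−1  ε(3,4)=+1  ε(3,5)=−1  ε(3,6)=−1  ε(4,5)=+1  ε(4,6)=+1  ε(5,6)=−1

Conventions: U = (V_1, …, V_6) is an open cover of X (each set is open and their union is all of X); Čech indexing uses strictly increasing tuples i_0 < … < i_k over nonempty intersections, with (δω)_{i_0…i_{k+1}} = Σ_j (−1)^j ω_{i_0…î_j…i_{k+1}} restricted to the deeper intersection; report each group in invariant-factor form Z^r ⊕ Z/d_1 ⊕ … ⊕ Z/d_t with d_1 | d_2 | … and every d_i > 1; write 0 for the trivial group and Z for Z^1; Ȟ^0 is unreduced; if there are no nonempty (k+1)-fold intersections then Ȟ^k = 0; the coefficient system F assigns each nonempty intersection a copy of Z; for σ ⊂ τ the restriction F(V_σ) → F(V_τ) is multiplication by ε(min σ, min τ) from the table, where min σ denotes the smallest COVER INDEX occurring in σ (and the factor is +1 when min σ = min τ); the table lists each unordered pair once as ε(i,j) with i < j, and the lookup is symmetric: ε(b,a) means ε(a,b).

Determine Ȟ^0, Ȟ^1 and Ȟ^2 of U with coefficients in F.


nonempty intersections:
  V12={t8} V14={t5} V15={t3} V16={t4} V23={t1} V34={t2} V56={t7}
C dims 6,7; δ0: rk 6, SNF 1^5·2
Ȟ^0: (6−6)−0=0 ⇒ 0
Ȟ^1: (7−0)−6=1 plus torsion [2] ⇒ Z ⊕ Z/2
Ȟ^2: (0−0)−0=0 ⇒ 0

Ȟ^0(U;F) ≅ 0, Ȟ^1(U;F) ≅ Z ⊕ Z/2, Ȟ^2(U;F) ≅ 0


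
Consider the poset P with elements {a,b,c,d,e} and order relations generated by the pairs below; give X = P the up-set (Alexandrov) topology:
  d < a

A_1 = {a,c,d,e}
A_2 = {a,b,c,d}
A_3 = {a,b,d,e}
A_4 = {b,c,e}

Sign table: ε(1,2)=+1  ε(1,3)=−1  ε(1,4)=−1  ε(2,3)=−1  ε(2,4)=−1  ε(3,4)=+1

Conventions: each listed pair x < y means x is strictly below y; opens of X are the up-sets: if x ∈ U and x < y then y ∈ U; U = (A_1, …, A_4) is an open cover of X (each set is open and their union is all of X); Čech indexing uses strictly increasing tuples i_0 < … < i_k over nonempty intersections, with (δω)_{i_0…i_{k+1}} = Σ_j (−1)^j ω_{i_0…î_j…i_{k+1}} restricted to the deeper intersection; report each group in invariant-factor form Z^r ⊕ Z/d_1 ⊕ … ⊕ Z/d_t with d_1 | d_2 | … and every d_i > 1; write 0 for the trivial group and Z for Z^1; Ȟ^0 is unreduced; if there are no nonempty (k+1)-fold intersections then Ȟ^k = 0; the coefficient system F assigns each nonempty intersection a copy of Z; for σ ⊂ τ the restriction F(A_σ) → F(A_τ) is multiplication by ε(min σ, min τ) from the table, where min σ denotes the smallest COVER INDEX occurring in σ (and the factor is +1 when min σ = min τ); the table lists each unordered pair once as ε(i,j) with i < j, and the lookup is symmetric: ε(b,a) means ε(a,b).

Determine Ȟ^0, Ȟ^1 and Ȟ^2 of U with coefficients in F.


nonempty overlaps:
  A12={a,c,d} A13={a,d,e} A14={c,e} A23={a,b,d} A24={b,c} A34={b,e}
  A123={a,d} A124={c} A134={e} A234={b}
C dims 4,6,4; δ0: rk 3, SNF 1^3; δ1: rk 3, SNF 1^3
degree 0: 4−3−0 = 1 → Ȟ^0 ≅ Z
degree 1: 6−3−3 = 0 → Ȟ^1 ≅ 0
degree 2: 4−0−3 = 1 → Ȟ^2 ≅ Z

Ȟ^0(U;F) ≅ Z, Ȟ^1(U;F) ≅ 0 and Ȟ^2(U;F) ≅ Z


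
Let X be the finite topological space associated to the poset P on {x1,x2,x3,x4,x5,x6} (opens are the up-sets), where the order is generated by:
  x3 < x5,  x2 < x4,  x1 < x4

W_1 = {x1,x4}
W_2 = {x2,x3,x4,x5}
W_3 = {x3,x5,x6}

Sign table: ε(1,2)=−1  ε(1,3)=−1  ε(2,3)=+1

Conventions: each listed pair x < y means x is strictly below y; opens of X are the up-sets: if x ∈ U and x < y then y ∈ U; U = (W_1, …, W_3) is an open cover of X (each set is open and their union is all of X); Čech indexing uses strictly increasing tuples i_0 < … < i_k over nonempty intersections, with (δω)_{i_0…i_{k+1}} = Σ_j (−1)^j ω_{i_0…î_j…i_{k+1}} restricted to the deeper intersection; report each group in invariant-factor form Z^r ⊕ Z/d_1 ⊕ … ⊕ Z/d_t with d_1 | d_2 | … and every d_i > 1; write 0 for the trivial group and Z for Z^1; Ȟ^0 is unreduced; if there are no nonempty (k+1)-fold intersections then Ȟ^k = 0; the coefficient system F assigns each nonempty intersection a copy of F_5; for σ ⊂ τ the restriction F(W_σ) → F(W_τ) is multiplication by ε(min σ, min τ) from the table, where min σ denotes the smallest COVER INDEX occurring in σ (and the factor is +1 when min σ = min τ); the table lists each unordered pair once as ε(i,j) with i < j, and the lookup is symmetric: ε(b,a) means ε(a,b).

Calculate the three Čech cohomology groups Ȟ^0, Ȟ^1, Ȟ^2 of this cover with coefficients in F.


Ȟ^0 = Z/5; Ȟ^1 = 0; Ȟ^2 = 0

intersection data:
  W12={x4} W23={x3,x5}
C dims 3,2; δ0: rk_F5 2
Ȟ^0 = (3 − 2) − 0 = 1, so Ȟ^0 ≅ Z/5
Ȟ^1 = (2 − 0) − 2 = 0, so Ȟ^1 ≅ 0
Ȟ^2 = (0 − 0) − 0 = 0, so Ȟ^2 ≅ 0


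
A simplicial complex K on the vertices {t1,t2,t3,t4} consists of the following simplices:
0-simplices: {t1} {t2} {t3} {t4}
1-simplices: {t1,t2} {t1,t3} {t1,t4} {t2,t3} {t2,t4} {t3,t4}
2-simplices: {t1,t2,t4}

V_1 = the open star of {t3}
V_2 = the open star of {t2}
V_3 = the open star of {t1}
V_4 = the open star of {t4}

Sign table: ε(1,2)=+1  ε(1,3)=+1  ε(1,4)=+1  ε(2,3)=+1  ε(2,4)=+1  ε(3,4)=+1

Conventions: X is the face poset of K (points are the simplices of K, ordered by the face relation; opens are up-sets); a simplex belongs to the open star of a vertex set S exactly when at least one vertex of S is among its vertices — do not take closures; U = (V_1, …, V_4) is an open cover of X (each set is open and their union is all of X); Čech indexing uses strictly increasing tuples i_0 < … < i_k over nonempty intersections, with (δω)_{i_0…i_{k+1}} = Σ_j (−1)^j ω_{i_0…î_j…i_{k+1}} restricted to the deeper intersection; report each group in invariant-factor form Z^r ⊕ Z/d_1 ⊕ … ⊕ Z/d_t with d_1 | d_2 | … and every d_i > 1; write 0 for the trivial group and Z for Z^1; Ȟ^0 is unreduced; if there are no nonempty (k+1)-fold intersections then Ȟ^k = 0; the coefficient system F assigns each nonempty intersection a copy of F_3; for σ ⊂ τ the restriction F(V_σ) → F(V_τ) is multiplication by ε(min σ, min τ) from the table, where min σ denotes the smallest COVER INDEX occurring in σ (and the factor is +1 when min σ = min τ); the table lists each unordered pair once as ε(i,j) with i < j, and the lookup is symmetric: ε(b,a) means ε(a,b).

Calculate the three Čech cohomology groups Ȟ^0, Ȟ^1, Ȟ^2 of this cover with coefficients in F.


Ȟ^0(U;F) ≅ Z/3, Ȟ^1(U;F) ≅ Z/3 ⊕ Z/3 and Ȟ^2(U;F) ≅ 0

intersection data:
  V1={{t3},{t1,t3},{t2,t3},{t3,t4}} V2={{t2},{t1,t2},{t2,t3},{t2,t4},{t1,t2,t4}} V3={{t1},{t1,t2},{t1,t3},{t1,t4},{t1,t2,t4}} V4={{t4},{t1,t4},{t2,t4},{t3,t4},{t1,t2,t4}}
  V12={{t2,t3}} V13={{t1,t3}} V14={{t3,t4}} V23={{t1,t2},{t1,t2,t4}} V24={{t2,t4},{t1,t2,t4}} V34={{t1,t4},{t1,t2,t4}}
  V234={{t1,t2,t4}}
C dims 4,6,1; δ0: rk_F3 3; δ1: rk_F3 1
Ȟ^0 = (4 − 3) − 0 = 1, so Ȟ^0 ≅ Z/3
Ȟ^1 = (6 − 1) − 3 = 2, so Ȟ^1 ≅ Z/3 ⊕ Z/3
Ȟ^2 = (1 − 0) − 1 = 0, so Ȟ^2 ≅ 0


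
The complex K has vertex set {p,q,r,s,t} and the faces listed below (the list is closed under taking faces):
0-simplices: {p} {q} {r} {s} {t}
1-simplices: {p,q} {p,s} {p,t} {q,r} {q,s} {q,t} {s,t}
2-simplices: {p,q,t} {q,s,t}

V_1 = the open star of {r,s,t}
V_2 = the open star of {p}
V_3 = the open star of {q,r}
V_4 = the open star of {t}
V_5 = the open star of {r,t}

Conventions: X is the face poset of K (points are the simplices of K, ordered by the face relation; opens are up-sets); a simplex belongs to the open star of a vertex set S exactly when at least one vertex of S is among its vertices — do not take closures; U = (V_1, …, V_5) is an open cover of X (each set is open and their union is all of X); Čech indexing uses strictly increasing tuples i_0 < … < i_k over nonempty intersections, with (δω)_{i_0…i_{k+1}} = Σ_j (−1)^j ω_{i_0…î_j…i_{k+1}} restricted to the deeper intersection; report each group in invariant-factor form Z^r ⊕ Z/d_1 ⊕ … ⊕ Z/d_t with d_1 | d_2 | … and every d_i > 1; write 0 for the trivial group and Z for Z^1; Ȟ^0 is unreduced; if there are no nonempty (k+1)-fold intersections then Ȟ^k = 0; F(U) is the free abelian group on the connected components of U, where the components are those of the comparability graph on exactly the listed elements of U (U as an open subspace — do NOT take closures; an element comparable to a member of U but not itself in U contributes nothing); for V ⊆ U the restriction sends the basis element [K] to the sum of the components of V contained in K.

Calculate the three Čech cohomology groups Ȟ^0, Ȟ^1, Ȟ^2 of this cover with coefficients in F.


nonempty overlaps:
  V1={{r},{s},{t},{p,s},{p,t},{q,r},{q,s},{q,t},{s,t},{p,q,t},{q,s,t}} V2={{p},{p,q},{p,s},{p,t},{p,q,t}} V3={{q},{r},{p,q},{q,r},{q,s},{q,t},{p,q,t},{q,s,t}} V4={{t},{p,t},{q,t},{s,t},{p,q,t},{q,s,t}} V5={{r},{t},{p,t},{q,r},{q,t},{s,t},{p,q,t},{q,s,t}}
  V12={{p,s},{p,t},{p,q,t}} V13={{r},{q,r},{q,s},{q,t},{p,q,t},{q,s,t}} V14={{t},{p,t},{q,t},{s,t},{p,q,t},{q,s,t}} V15={{r},{t},{p,t},{q,r},{q,t},{s,t},{p,q,t},{q,s,t}} V23={{p,q},{p,q,t}} V24={{p,t},{p,q,t}} V25={{p,t},{p,q,t}} V34={{q,t},{p,q,t},{q,s,t}} V35={{r},{q,r},{q,t},{p,q,t},{q,s,t}} V45={{t},{p,t},{q,t},{s,t},{p,q,t},{q,s,t}}
  V123={{p,q,t}} V124={{p,t},{p,q,t}} V125={{p,t},{p,q,t}} V134={{q,t},{p,q,t},{q,s,t}} V135={{r},{q,r},{q,t},{p,q,t},{q,s,t}} V145={{t},{p,t},{q,t},{s,t},{p,q,t},{q,s,t}} V234={{p,q,t}} V235={{p,q,t}} V245={{p,t},{p,q,t}} V345={{q,t},{p,q,t},{q,s,t}}
  V1234={{p,q,t}} V1235={{p,q,t}} V1245={{p,t},{p,q,t}} V1345={{q,t},{p,q,t},{q,s,t}} V2345={{p,q,t}}
  V12345={{p,q,t}}
components per intersection:
  V1: {{r},{q,r}} {{s},{t},{p,s},{p,t},{q,s},{q,t},{s,t},{p,q,t},{q,s,t}}
  V2: {{p},{p,q},{p,s},{p,t},{p,q,t}}
  V3: {{q},{r},{p,q},{q,r},{q,s},{q,t},{p,q,t},{q,s,t}}
  V4: {{t},{p,t},{q,t},{s,t},{p,q,t},{q,s,t}}
  V5: {{r},{q,r}} {{t},{p,t},{q,t},{s,t},{p,q,t},{q,s,t}}
  V12: {{p,s}} {{p,t},{p,q,t}}
  V13: {{r},{q,r}} {{q,s},{q,t},{p,q,t},{q,s,t}}
  V14: {{t},{p,t},{q,t},{s,t},{p,q,t},{q,s,t}}
  V15: {{r},{q,r}} {{t},{p,t},{q,t},{s,t},{p,q,t},{q,s,t}}
  V23: {{p,q},{p,q,t}}
  V24: {{p,t},{p,q,t}}
  V25: {{p,t},{p,q,t}}
  V34: {{q,t},{p,q,t},{q,s,t}}
  V35: {{r},{q,r}} {{q,t},{p,q,t},{q,s,t}}
  V45: {{t},{p,t},{q,t},{s,t},{p,q,t},{q,s,t}}
  V123: {{p,q,t}}
  V124: {{p,t},{p,q,t}}
  V125: {{p,t},{p,q,t}}
  V134: {{q,t},{p,q,t},{q,s,t}}
  V135: {{r},{q,r}} {{q,t},{p,q,t},{q,s,t}}
  V145: {{t},{p,t},{q,t},{s,t},{p,q,t},{q,s,t}}
  V234: {{p,q,t}}
  V235: {{p,q,t}}
  V245: {{p,t},{p,q,t}}
  V345: {{q,t},{p,q,t},{q,s,t}}
  V1234: {{p,q,t}}
  V1235: {{p,q,t}}
  V1245: {{p,t},{p,q,t}}
  V1345: {{q,t},{p,q,t},{q,s,t}}
  V2345: {{p,q,t}}
  V12345: {{p,q,t}}
C dims 7,14,11,5; δ0: rk 6, SNF 1^6; δ1: rk 7, SNF 1^7; δ2: rk 4, SNF 1^4
degree 0: 7−6−0 = 1 → Ȟ^0 ≅ Z
degree 1: 14−7−6 = 1 → Ȟ^1 ≅ Z
degree 2: 11−4−7 = 0 → Ȟ^2 ≅ 0

Ȟ^0 = Z,  Ȟ^1 = Z,  Ȟ^2 = 0


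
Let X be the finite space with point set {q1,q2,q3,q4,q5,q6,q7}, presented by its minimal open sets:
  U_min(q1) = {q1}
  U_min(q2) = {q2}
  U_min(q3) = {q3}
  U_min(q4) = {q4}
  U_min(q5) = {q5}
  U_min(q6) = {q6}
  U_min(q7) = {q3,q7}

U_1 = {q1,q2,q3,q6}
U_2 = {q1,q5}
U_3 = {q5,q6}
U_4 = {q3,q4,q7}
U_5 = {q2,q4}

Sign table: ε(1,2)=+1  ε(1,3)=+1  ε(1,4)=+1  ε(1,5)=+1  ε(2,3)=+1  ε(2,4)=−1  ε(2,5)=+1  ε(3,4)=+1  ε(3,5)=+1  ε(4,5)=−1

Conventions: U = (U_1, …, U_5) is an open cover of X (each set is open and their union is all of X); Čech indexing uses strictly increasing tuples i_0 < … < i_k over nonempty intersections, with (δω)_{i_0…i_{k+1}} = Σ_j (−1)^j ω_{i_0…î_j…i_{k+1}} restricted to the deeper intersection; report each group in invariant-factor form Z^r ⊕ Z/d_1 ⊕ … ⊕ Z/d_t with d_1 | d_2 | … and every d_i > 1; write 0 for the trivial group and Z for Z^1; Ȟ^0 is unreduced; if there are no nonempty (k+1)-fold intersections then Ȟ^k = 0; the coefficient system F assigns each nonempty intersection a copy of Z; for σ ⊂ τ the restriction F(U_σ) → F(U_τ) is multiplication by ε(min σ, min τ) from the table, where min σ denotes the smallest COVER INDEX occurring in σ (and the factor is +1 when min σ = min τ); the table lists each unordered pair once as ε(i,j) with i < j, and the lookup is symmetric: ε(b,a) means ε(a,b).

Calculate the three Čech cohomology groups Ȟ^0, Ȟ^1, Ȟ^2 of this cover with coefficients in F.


Ȟ^0 ≅ 0; Ȟ^1 ≅ Z ⊕ Z/2; Ȟ^2 ≅ 0

cover nerve:
  U12={q1} U13={q6} U14={q3} U15={q2} U23={q5} U45={q4}
C dims 5,6; δ0: rk 5, SNF 1^4·2
Ȟ^0: (5−5)−0=0 ⇒ 0
Ȟ^1: (6−0)−5=1 plus torsion [2] ⇒ Z ⊕ Z/2
Ȟ^2: (0−0)−0=0 ⇒ 0


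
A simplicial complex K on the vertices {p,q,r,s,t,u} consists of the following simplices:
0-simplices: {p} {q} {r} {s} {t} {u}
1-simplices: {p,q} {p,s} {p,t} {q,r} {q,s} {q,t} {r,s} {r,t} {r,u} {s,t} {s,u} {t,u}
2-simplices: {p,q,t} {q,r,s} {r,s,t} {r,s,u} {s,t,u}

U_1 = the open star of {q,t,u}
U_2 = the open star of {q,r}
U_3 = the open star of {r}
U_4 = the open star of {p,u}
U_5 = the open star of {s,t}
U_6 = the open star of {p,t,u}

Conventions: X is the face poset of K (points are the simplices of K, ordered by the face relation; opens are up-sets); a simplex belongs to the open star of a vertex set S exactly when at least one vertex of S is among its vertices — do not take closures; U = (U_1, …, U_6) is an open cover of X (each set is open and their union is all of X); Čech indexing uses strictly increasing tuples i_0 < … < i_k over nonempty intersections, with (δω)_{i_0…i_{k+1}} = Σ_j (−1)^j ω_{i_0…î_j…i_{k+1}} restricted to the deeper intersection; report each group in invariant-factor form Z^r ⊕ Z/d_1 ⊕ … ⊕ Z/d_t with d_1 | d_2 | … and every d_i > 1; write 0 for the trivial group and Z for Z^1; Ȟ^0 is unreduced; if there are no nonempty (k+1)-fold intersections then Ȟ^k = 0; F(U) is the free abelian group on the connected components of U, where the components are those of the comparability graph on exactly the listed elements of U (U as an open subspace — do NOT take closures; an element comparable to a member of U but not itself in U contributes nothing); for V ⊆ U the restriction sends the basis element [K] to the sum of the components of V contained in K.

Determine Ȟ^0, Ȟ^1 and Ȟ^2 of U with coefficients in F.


Ȟ^0 = Z,  Ȟ^1 = Z^2,  Ȟ^2 = 0

nonempty intersections:
  U1={{q},{t},{u},{p,q},{p,t},{q,r},{q,s},{q,t},{r,t},{r,u},{s,t},{s,u},{t,u},{p,q,t},{q,r,s},{r,s,t},{r,s,u},{s,t,u}} U2={{q},{r},{p,q},{q,r},{q,s},{q,t},{r,s},{r,t},{r,u},{p,q,t},{q,r,s},{r,s,t},{r,s,u}} U3={{r},{q,r},{r,s},{r,t},{r,u},{q,r,s},{r,s,t},{r,s,u}} U4={{p},{u},{p,q},{p,s},{p,t},{r,u},{s,u},{t,u},{p,q,t},{r,s,u},{s,t,u}} U5={{s},{t},{p,s},{p,t},{q,s},{q,t},{r,s},{r,t},{s,t},{s,u},{t,u},{p,q,t},{q,r,s},{r,s,t},{r,s,u},{s,t,u}} U6={{p},{t},{u},{p,q},{p,s},{p,t},{q,t},{r,t},{r,u},{s,t},{s,u},{t,u},{p,q,t},{r,s,t},{r,s,u},{s,t,u}}
  U12={{q},{p,q},{q,r},{q,s},{q,t},{r,t},{r,u},{p,q,t},{q,r,s},{r,s,t},{r,s,u}} U13={{q,r},{r,t},{r,u},{q,r,s},{r,s,t},{r,s,u}} U14={{u},{p,q},{p,t},{r,u},{s,u},{t,u},{p,q,t},{r,s,u},{s,t,u}} U15={{t},{p,t},{q,s},{q,t},{r,t},{s,t},{s,u},{t,u},{p,q,t},{q,r,s},{r,s,t},{r,s,u},{s,t,u}} U16={{t},{u},{p,q},{p,t},{q,t},{r,t},{r,u},{s,t},{s,u},{t,u},{p,q,t},{r,s,t},{r,s,u},{s,t,u}} U23={{r},{q,r},{r,s},{r,t},{r,u},{q,r,s},{r,s,t},{r,s,u}} U24={{p,q},{r,u},{p,q,t},{r,s,u}} U25={{q,s},{q,t},{r,s},{r,t},{p,q,t},{q,r,s},{r,s,t},{r,s,u}} U26={{p,q},{q,t},{r,t},{r,u},{p,q,t},{r,s,t},{r,s,u}} U34={{r,u},{r,s,u}} U35={{r,s},{r,t},{q,r,s},{r,s,t},{r,s,u}} U36={{r,t},{r,u},{r,s,t},{r,s,u}} U45={{p,s},{p,t},{s,u},{t,u},{p,q,t},{r,s,u},{s,t,u}} U46={{p},{u},{p,q},{p,s},{p,t},{r,u},{s,u},{t,u},{p,q,t},{r,s,u},{s,t,u}} U56={{t},{p,s},{p,t},{q,t},{r,t},{s,t},{s,u},{t,u},{p,q,t},{r,s,t},{r,s,u},{s,t,u}}
  U123={{q,r},{r,t},{r,u},{q,r,s},{r,s,t},{r,s,u}} U124={{p,q},{r,u},{p,q,t},{r,s,u}} U125={{q,s},{q,t},{r,t},{p,q,t},{q,r,s},{r,s,t},{r,s,u}} U126={{p,q},{q,t},{r,t},{r,u},{p,q,t},{r,s,t},{r,s,u}} U134={{r,u},{r,s,u}} U135={{r,t},{q,r,s},{r,s,t},{r,s,u}} U136={{r,t},{r,u},{r,s,t},{r,s,u}} U145={{p,t},{s,u},{t,u},{p,q,t},{r,s,u},{s,t,u}} U146={{u},{p,q},{p,t},{r,u},{s,u},{t,u},{p,q,t},{r,s,u},{s,t,u}} U156={{t},{p,t},{q,t},{r,t},{s,t},{s,u},{t,u},{p,q,t},{r,s,t},{r,s,u},{s,t,u}} U234={{r,u},{r,s,u}} U235={{r,s},{r,t},{q,r,s},{r,s,t},{r,s,u}} U236={{r,t},{r,u},{r,s,t},{r,s,u}} U245={{p,q,t},{r,s,u}} U246={{p,q},{r,u},{p,q,t},{r,s,u}} U256={{q,t},{r,t},{p,q,t},{r,s,t},{r,s,u}} U345={{r,s,u}} U346={{r,u},{r,s,u}} U356={{r,t},{r,s,t},{r,s,u}} U456={{p,s},{p,t},{s,u},{t,u},{p,q,t},{r,s,u},{s,t,u}}
  U1234={{r,u},{r,s,u}} U1235={{r,t},{q,r,s},{r,s,t},{r,s,u}} U1236={{r,t},{r,u},{r,s,t},{r,s,u}} U1245={{p,q,t},{r,s,u}} U1246={{p,q},{r,u},{p,q,t},{r,s,u}} U1256={{q,t},{r,t},{p,q,t},{r,s,t},{r,s,u}} U1345={{r,s,u}} U1346={{r,u},{r,s,u}} U1356={{r,t},{r,s,t},{r,s,u}} U1456={{p,t},{s,u},{t,u},{p,q,t},{r,s,u},{s,t,u}} U2345={{r,s,u}} U2346={{r,u},{r,s,u}} U2356={{r,t},{r,s,t},{r,s,u}} U2456={{p,q,t},{r,s,u}} U3456={{r,s,u}}
  U12345={{r,s,u}} U12346={{r,u},{r,s,u}} U12356={{r,t},{r,s,t},{r,s,u}} U12456={{p,q,t},{r,s,u}} U13456={{r,s,u}} U23456={{r,s,u}}
  U123456={{r,s,u}}
components per intersection:
  U1: {{q},{t},{u},{p,q},{p,t},{q,r},{q,s},{q,t},{r,t},{r,u},{s,t},{s,u},{t,u},{p,q,t},{q,r,s},{r,s,t},{r,s,u},{s,t,u}}
  U2: {{q},{r},{p,q},{q,r},{q,s},{q,t},{r,s},{r,t},{r,u},{p,q,t},{q,r,s},{r,s,t},{r,s,u}}
  U3: {{r},{q,r},{r,s},{r,t},{r,u},{q,r,s},{r,s,t},{r,s,u}}
  U4: {{p},{p,q},{p,s},{p,t},{p,q,t}} {{u},{r,u},{s,u},{t,u},{r,s,u},{s,t,u}}
  U5: {{s},{t},{p,s},{p,t},{q,s},{q,t},{r,s},{r,t},{s,t},{s,u},{t,u},{p,q,t},{q,r,s},{r,s,t},{r,s,u},{s,t,u}}
  U6: {{p},{t},{u},{p,q},{p,s},{p,t},{q,t},{r,t},{r,u},{s,t},{s,u},{t,u},{p,q,t},{r,s,t},{r,s,u},{s,t,u}}
  U12: {{q},{p,q},{q,r},{q,s},{q,t},{p,q,t},{q,r,s}} {{r,t},{r,s,t}} {{r,u},{r,s,u}}
  U13: {{q,r},{q,r,s}} {{r,t},{r,s,t}} {{r,u},{r,s,u}}
  U14: {{u},{r,u},{s,u},{t,u},{r,s,u},{s,t,u}} {{p,q},{p,t},{p,q,t}}
  U15: {{t},{p,t},{q,t},{r,t},{s,t},{s,u},{t,u},{p,q,t},{r,s,t},{r,s,u},{s,t,u}} {{q,s},{q,r,s}}
  U16: {{t},{u},{p,q},{p,t},{q,t},{r,t},{r,u},{s,t},{s,u},{t,u},{p,q,t},{r,s,t},{r,s,u},{s,t,u}}
  U23: {{r},{q,r},{r,s},{r,t},{r,u},{q,r,s},{r,s,t},{r,s,u}}
  U24: {{p,q},{p,q,t}} {{r,u},{r,s,u}}
  U25: {{q,s},{r,s},{r,t},{q,r,s},{r,s,t},{r,s,u}} {{q,t},{p,q,t}}
  U26: {{p,q},{q,t},{p,q,t}} {{r,t},{r,s,t}} {{r,u},{r,s,u}}
  U34: {{r,u},{r,s,u}}
  U35: {{r,s},{r,t},{q,r,s},{r,s,t},{r,s,u}}
  U36: {{r,t},{r,s,t}} {{r,u},{r,s,u}}
  U45: {{p,s}} {{p,t},{p,q,t}} {{s,u},{t,u},{r,s,u},{s,t,u}}
  U46: {{p},{p,q},{p,s},{p,t},{p,q,t}} {{u},{r,u},{s,u},{t,u},{r,s,u},{s,t,u}}
  U56: {{t},{p,t},{q,t},{r,t},{s,t},{s,u},{t,u},{p,q,t},{r,s,t},{r,s,u},{s,t,u}} {{p,s}}
  U123: {{q,r},{q,r,s}} {{r,t},{r,s,t}} {{r,u},{r,s,u}}
  U124: {{p,q},{p,q,t}} {{r,u},{r,s,u}}
  U125: {{q,s},{q,r,s}} {{q,t},{p,q,t}} {{r,t},{r,s,t}} {{r,s,u}}
  U126: {{p,q},{q,t},{p,q,t}} {{r,t},{r,s,t}} {{r,u},{r,s,u}}
  U134: {{r,u},{r,s,u}}
  U135: {{r,t},{r,s,t}} {{q,r,s}} {{r,s,u}}
  U136: {{r,t},{r,s,t}} {{r,u},{r,s,u}}
  U145: {{p,t},{p,q,t}} {{s,u},{t,u},{r,s,u},{s,t,u}}
  U146: {{u},{r,u},{s,u},{t,u},{r,s,u},{s,t,u}} {{p,q},{p,t},{p,q,t}}
  U156: {{t},{p,t},{q,t},{r,t},{s,t},{s,u},{t,u},{p,q,t},{r,s,t},{r,s,u},{s,t,u}}
  U234: {{r,u},{r,s,u}}
  U235: {{r,s},{r,t},{q,r,s},{r,s,t},{r,s,u}}
  U236: {{r,t},{r,s,t}} {{r,u},{r,s,u}}
  U245: {{p,q,t}} {{r,s,u}}
  U246: {{p,q},{p,q,t}} {{r,u},{r,s,u}}
  U256: {{q,t},{p,q,t}} {{r,t},{r,s,t}} {{r,s,u}}
  U345: {{r,s,u}}
  U346: {{r,u},{r,s,u}}
  U356: {{r,t},{r,s,t}} {{r,s,u}}
  U456: {{p,s}} {{p,t},{p,q,t}} {{s,u},{t,u},{r,s,u},{s,t,u}}
  U1234: {{r,u},{r,s,u}}
  U1235: {{r,t},{r,s,t}} {{q,r,s}} {{r,s,u}}
  U1236: {{r,t},{r,s,t}} {{r,u},{r,s,u}}
  U1245: {{p,q,t}} {{r,s,u}}
  U1246: {{p,q},{p,q,t}} {{r,u},{r,s,u}}
  U1256: {{q,t},{p,q,t}} {{r,t},{r,s,t}} {{r,s,u}}
  U1345: {{r,s,u}}
  U1346: {{r,u},{r,s,u}}
  U1356: {{r,t},{r,s,t}} {{r,s,u}}
  U1456: {{p,t},{p,q,t}} {{s,u},{t,u},{r,s,u},{s,t,u}}
  U2345: {{r,s,u}}
  U2346: {{r,u},{r,s,u}}
  U2356: {{r,t},{r,s,t}} {{r,s,u}}
  U2456: {{p,q,t}} {{r,s,u}}
  U3456: {{r,s,u}}
  U12345: {{r,s,u}}
  U12346: {{r,u},{r,s,u}}
  U12356: {{r,t},{r,s,t}} {{r,s,u}}
  U12456: {{p,q,t}} {{r,s,u}}
  U13456: {{r,s,u}}
  U23456: {{r,s,u}}
  U123456: {{r,s,u}}
C dims 7,30,41,26; δ0: rk 6, SNF 1^6; δ1: rk 22, SNF 1^22; δ2: rk 19, SNF 1^19
Ȟ^0: (7−6)−0=1 ⇒ Z
Ȟ^1: (30−22)−6=2 ⇒ Z^2
Ȟ^2: (41−19)−22=0 ⇒ 0


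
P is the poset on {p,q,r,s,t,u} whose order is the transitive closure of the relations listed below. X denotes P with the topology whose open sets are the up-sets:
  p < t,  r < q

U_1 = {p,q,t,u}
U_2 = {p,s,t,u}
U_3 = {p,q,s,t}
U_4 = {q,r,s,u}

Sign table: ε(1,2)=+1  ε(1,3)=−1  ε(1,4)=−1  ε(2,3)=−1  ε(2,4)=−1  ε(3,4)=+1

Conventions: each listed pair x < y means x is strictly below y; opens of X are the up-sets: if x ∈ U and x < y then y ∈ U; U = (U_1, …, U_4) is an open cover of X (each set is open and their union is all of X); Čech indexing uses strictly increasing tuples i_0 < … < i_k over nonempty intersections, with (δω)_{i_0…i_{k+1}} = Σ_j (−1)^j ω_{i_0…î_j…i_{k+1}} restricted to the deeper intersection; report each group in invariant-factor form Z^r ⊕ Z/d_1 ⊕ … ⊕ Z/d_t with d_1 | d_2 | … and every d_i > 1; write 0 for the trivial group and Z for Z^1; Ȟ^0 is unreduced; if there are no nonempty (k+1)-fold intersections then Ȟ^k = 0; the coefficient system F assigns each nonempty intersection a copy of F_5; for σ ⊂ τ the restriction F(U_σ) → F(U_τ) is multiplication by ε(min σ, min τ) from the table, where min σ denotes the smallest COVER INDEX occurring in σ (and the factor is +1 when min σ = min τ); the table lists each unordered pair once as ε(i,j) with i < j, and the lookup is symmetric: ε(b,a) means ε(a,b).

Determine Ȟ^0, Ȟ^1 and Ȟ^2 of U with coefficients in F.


cover nerve:
  U12={p,t,u} U13={p,q,t} U14={q,u} U23={p,s,t} U24={s,u} U34={q,s}
  U123={p,t} U124={u} U134={q} U234={s}
C dims 4,6,4; δ0: rk_F5 3; δ1: rk_F5 3
Ȟ^0: (4−3)−0=1 ⇒ Z/5
Ȟ^1: (6−3)−3=0 ⇒ 0
Ȟ^2: (4−0)−3=1 ⇒ Z/5

Ȟ^0 ≅ Z/5,  Ȟ^1 ≅ 0,  Ȟ^2 ≅ Z/5


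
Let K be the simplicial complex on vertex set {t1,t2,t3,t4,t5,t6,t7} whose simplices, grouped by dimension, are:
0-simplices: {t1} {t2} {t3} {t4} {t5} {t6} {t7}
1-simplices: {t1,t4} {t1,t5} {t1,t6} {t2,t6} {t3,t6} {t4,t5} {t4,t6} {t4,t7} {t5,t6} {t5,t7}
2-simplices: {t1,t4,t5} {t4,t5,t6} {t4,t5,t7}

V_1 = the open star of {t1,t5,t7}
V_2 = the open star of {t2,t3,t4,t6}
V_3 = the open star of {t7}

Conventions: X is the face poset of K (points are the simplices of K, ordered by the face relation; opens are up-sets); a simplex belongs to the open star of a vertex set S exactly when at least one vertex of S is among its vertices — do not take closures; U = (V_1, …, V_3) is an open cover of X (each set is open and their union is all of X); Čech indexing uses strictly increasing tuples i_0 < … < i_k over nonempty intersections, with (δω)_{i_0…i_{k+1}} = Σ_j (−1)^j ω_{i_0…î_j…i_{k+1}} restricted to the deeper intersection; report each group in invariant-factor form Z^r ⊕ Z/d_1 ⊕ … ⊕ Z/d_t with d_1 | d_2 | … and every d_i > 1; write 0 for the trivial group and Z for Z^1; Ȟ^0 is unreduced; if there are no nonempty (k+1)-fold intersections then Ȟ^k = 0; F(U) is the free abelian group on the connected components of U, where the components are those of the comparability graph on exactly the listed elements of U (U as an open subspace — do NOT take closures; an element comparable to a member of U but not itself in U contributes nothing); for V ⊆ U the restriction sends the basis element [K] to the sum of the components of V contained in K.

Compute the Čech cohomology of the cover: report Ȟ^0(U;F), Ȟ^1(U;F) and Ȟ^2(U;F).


Ȟ^0(U;F) ≅ Z, Ȟ^1(U;F) ≅ Z, Ȟ^2(U;F) ≅ 0

cover nerve:
  V1={{t1},{t5},{t7},{t1,t4},{t1,t5},{t1,t6},{t4,t5},{t4,t7},{t5,t6},{t5,t7},{t1,t4,t5},{t4,t5,t6},{t4,t5,t7}} V2={{t2},{t3},{t4},{t6},{t1,t4},{t1,t6},{t2,t6},{t3,t6},{t4,t5},{t4,t6},{t4,t7},{t5,t6},{t1,t4,t5},{t4,t5,t6},{t4,t5,t7}} V3={{t7},{t4,t7},{t5,t7},{t4,t5,t7}}
  V12={{t1,t4},{t1,t6},{t4,t5},{t4,t7},{t5,t6},{t1,t4,t5},{t4,t5,t6},{t4,t5,t7}} V13={{t7},{t4,t7},{t5,t7},{t4,t5,t7}} V23={{t4,t7},{t4,t5,t7}}
  V123={{t4,t7},{t4,t5,t7}}
components per intersection:
  V1: {{t1},{t5},{t7},{t1,t4},{t1,t5},{t1,t6},{t4,t5},{t4,t7},{t5,t6},{t5,t7},{t1,t4,t5},{t4,t5,t6},{t4,t5,t7}}
  V2: {{t2},{t3},{t4},{t6},{t1,t4},{t1,t6},{t2,t6},{t3,t6},{t4,t5},{t4,t6},{t4,t7},{t5,t6},{t1,t4,t5},{t4,t5,t6},{t4,t5,t7}}
  V3: {{t7},{t4,t7},{t5,t7},{t4,t5,t7}}
  V12: {{t1,t4},{t4,t5},{t4,t7},{t5,t6},{t1,t4,t5},{t4,t5,t6},{t4,t5,t7}} {{t1,t6}}
  V13: {{t7},{t4,t7},{t5,t7},{t4,t5,t7}}
  V23: {{t4,t7},{t4,t5,t7}}
  V123: {{t4,t7},{t4,t5,t7}}
C dims 3,4,1; δ0: rk 2, SNF 1^2; δ1: rk 1, SNF 1^1
Ȟ^0: (3−2)−0=1 ⇒ Z
Ȟ^1: (4−1)−2=1 ⇒ Z
Ȟ^2: (1−0)−1=0 ⇒ 0


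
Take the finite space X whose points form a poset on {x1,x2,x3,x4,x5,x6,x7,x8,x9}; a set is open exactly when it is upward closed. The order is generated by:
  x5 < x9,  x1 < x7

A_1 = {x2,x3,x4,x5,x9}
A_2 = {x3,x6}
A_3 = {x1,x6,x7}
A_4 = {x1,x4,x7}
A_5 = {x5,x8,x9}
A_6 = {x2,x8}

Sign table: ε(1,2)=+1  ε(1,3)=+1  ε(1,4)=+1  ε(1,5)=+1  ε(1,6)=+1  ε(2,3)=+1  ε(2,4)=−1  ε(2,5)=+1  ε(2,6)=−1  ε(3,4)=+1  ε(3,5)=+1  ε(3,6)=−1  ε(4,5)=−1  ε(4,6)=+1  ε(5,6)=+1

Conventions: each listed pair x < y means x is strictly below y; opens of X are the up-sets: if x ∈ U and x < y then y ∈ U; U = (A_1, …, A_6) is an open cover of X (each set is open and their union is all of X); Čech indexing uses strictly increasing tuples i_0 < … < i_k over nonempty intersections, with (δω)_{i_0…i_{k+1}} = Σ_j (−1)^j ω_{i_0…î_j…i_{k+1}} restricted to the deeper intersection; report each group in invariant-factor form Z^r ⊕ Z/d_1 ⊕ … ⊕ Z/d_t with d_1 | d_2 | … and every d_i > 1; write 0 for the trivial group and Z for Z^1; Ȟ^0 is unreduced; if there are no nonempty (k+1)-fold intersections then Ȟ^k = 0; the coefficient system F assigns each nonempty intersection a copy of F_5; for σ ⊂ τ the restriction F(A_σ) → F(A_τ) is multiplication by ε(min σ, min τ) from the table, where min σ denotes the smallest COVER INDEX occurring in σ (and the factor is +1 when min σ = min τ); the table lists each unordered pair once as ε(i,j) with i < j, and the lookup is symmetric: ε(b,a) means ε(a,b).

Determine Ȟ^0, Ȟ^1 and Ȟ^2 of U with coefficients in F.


Ȟ^0 = Z/5, Ȟ^1 = Z/5 ⊕ Z/5 and Ȟ^2 = 0

intersection data:
  A12={x3} A14={x4} A15={x5,x9} A16={x2} A23={x6} A34={x1,x7} A56={x8}
C dims 6,7; δ0: rk_F5 5
Ȟ^0 = (6 − 5) − 0 = 1, so Ȟ^0 ≅ Z/5
Ȟ^1 = (7 − 0) − 5 = 2, so Ȟ^1 ≅ Z/5 ⊕ Z/5
Ȟ^2 = (0 − 0) − 0 = 0, so Ȟ^2 ≅ 0


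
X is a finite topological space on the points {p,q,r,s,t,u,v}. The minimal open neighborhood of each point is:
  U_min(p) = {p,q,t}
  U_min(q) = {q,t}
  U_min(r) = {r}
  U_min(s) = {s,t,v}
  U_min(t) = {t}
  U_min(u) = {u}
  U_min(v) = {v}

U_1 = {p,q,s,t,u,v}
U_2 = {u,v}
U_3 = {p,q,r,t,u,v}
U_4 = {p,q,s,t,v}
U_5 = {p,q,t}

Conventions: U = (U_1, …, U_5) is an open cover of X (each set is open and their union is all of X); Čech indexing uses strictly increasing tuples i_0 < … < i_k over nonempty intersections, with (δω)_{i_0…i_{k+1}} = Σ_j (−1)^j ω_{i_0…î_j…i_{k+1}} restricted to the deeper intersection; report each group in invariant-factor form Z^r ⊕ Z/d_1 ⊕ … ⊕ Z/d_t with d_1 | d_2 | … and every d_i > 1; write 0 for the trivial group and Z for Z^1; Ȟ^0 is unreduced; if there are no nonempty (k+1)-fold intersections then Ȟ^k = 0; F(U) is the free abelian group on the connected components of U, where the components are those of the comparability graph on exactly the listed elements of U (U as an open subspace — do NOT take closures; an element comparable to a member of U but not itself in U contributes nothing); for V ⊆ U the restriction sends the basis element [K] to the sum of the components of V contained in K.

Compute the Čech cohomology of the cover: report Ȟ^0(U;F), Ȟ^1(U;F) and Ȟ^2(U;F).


Ȟ^0(U;F) ≅ Z^3, Ȟ^1(U;F) ≅ 0, Ȟ^2(U;F) ≅ 0

nerve of the cover:
  U12={u,v} U13={p,q,t,u,v} U14={p,q,s,t,v} U15={p,q,t} U23={u,v} U24={v} U34={p,q,t,v} U35={p,q,t} U45={p,q,t}
  U123={u,v} U124={v} U134={p,q,t,v} U135={p,q,t} U145={p,q,t} U234={v} U345={p,q,t}
  U1234={v} U1345={p,q,t}
components per intersection:
  U1: {p,q,s,t,v} {u}
  U2: {u} {v}
  U3: {p,q,t} {r} {u} {v}
  U4: {p,q,s,t,v}
  U5: {p,q,t}
  U12: {u} {v}
  U13: {p,q,t} {u} {v}
  U14: {p,q,s,t,v}
  U15: {p,q,t}
  U23: {u} {v}
  U24: {v}
  U34: {p,q,t} {v}
  U35: {p,q,t}
  U45: {p,q,t}
  U123: {u} {v}
  U124: {v}
  U134: {p,q,t} {v}
  U135: {p,q,t}
  U145: {p,q,t}
  U234: {v}
  U345: {p,q,t}
  U1234: {v}
  U1345: {p,q,t}
C dims 10,14,9,2; δ0: rk 7, SNF 1^7; δ1: rk 7, SNF 1^7; δ2: rk 2, SNF 1^2
Ȟ^0 = (10 − 7) − 0 = 3, so Ȟ^0 ≅ Z^3
Ȟ^1 = (14 − 7) − 7 = 0, so Ȟ^1 ≅ 0
Ȟ^2 = (9 − 2) − 7 = 0, so Ȟ^2 ≅ 0


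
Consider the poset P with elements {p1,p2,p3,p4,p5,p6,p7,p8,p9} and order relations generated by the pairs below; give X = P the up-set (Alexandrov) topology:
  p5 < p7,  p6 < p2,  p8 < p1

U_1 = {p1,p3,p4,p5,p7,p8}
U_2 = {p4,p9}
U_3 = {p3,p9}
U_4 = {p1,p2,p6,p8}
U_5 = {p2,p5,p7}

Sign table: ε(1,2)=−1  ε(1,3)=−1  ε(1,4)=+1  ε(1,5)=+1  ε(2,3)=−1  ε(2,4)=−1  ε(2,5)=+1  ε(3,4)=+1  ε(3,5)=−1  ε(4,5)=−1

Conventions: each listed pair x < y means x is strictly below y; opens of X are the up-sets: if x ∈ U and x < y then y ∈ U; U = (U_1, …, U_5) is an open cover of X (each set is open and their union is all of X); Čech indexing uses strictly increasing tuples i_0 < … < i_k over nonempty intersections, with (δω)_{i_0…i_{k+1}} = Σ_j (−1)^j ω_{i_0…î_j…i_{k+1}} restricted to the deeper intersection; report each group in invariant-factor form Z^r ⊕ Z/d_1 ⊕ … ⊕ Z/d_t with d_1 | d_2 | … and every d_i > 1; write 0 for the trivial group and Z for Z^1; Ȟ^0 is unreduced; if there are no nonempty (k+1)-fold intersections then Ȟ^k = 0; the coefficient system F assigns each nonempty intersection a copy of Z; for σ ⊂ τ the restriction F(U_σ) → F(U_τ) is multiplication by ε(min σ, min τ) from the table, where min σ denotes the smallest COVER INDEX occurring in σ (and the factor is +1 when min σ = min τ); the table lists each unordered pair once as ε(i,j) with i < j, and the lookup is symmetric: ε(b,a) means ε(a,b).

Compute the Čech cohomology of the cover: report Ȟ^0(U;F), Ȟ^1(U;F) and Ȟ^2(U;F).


Ȟ^0 ≅ 0, Ȟ^1 ≅ Z ⊕ Z/2 and Ȟ^2 ≅ 0

intersection data:
  U12={p4} U13={p3} U14={p1,p8} U15={p5,p7} U23={p9} U45={p2}
C dims 5,6; δ0: rk 5, SNF 1^4·2
Ȟ^0 = (5 − 5) − 0 = 0, so Ȟ^0 ≅ 0
Ȟ^1 = (6 − 0) − 5 = 1 plus torsion [2], so Ȟ^1 ≅ Z ⊕ Z/2
Ȟ^2 = (0 − 0) − 0 = 0, so Ȟ^2 ≅ 0


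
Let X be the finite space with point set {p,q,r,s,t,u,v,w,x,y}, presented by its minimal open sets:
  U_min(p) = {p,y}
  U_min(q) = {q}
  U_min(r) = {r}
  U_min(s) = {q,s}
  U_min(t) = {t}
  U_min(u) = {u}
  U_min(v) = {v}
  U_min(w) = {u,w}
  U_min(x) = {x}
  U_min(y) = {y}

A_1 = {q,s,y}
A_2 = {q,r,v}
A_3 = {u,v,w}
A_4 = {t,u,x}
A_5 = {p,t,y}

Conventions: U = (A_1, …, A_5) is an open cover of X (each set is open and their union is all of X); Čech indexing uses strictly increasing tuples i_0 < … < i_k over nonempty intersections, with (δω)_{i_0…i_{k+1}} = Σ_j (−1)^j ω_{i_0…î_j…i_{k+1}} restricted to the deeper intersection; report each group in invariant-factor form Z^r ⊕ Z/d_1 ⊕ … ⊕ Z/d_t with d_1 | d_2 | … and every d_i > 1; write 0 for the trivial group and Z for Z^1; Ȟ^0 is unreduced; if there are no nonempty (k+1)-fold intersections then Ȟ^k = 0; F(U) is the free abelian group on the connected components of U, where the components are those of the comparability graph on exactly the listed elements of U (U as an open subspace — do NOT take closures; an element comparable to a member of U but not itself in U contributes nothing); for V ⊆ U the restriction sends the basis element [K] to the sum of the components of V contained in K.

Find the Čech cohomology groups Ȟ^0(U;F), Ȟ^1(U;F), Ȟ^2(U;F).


Ȟ^0(U;F) ≅ Z^7, Ȟ^1(U;F) ≅ 0, Ȟ^2(U;F) ≅ 0

nonempty overlaps:
  A12={q} A15={y} A23={v} A34={u} A45={t}
components per intersection:
  A1: {q,s} {y}
  A2: {q} {r} {v}
  A3: {u,w} {v}
  A4: {t} {u} {x}
  A5: {p,y} {t}
  A12: {q}
  A15: {y}
  A23: {v}
  A34: {u}
  A45: {t}
C dims 12,5; δ0: rk 5, SNF 1^5
degree 0: 12−5−0 = 7 → Ȟ^0 ≅ Z^7
degree 1: 5−0−5 = 0 → Ȟ^1 ≅ 0
degree 2: 0−0−0 = 0 → Ȟ^2 ≅ 0


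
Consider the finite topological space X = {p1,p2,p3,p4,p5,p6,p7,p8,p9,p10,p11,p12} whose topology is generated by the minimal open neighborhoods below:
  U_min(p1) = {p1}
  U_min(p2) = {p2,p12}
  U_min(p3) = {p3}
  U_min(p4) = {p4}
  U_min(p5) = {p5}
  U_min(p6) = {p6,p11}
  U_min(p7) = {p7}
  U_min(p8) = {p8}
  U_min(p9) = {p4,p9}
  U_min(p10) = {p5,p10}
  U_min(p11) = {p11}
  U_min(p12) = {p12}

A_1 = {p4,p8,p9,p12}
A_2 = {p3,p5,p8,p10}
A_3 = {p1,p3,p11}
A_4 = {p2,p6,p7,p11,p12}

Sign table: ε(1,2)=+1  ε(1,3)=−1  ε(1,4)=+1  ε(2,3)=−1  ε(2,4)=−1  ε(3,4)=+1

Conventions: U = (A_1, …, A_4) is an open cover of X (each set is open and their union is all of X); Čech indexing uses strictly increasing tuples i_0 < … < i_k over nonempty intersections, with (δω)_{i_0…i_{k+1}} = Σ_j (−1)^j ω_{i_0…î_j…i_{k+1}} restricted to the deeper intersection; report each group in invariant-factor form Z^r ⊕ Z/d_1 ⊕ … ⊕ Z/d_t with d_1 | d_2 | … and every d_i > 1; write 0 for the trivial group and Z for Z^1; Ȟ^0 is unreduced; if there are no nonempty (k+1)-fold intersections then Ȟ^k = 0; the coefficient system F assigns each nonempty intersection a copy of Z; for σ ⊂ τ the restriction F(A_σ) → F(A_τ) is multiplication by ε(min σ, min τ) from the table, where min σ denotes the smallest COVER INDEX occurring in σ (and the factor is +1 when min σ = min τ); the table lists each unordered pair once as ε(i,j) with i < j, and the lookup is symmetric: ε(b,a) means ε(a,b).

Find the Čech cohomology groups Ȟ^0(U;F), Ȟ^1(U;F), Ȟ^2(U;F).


Ȟ^0(U;F) ≅ 0, Ȟ^1(U;F) ≅ Z/2, Ȟ^2(U;F) ≅ 0

intersection data:
  A12={p8} A14={p12} A23={p3} A34={p11}
C dims 4,4; δ0: rk 4, SNF 1^3·2
Ȟ^0 = (4 − 4) − 0 = 0, so Ȟ^0 ≅ 0
Ȟ^1 = (4 − 0) − 4 = 0 plus torsion [2], so Ȟ^1 ≅ Z/2
Ȟ^2 = (0 − 0) − 0 = 0, so Ȟ^2 ≅ 0


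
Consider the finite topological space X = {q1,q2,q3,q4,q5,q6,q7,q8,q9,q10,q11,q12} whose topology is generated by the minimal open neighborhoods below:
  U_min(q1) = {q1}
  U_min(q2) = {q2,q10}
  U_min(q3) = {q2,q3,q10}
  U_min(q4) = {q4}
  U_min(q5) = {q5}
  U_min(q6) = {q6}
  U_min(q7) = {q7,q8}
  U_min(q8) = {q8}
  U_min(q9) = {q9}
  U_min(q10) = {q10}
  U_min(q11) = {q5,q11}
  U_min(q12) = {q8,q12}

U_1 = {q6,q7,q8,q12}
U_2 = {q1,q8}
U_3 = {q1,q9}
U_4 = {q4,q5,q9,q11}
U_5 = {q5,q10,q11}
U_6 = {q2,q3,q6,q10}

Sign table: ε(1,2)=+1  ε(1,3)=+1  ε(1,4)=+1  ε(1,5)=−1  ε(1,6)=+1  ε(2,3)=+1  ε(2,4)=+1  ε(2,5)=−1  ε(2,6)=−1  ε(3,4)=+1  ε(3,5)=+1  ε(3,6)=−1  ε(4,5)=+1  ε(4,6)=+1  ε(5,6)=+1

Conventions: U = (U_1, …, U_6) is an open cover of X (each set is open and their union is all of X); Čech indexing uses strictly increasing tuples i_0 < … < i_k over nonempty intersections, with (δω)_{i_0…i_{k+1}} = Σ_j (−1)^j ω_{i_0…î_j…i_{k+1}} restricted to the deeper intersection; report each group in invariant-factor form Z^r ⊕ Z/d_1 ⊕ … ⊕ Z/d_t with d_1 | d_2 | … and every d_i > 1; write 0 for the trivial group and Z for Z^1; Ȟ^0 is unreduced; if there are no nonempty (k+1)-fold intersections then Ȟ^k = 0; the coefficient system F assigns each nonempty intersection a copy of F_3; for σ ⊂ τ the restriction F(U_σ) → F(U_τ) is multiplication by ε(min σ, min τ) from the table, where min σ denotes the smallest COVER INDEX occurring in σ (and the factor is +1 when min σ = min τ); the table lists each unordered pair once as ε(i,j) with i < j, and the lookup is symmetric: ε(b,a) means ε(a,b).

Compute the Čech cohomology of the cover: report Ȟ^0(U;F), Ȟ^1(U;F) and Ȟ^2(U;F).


nonempty overlaps:
  U12={q8} U16={q6} U23={q1} U34={q9} U45={q5,q11} U56={q10}
C dims 6,6; δ0: rk_F3 5
degree 0: 6−5−0 = 1 → Ȟ^0 ≅ Z/3
degree 1: 6−0−5 = 1 → Ȟ^1 ≅ Z/3
degree 2: 0−0−0 = 0 → Ȟ^2 ≅ 0

Ȟ^0(U;F) ≅ Z/3, Ȟ^1(U;F) ≅ Z/3, Ȟ^2(U;F) ≅ 0
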